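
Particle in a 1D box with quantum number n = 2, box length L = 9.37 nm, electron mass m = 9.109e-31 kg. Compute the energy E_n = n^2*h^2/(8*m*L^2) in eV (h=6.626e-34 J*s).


E = n^2 * h^2 / (8 * m * L^2)
= 2^2 * (6.626e-34)^2 / (8 * 9.109e-31 * (9.37e-9)^2)
= 4 * 4.3904e-67 / (8 * 9.109e-31 * 8.7797e-17)
= 2.7449e-21 J
= 0.0171 eV

0.0171


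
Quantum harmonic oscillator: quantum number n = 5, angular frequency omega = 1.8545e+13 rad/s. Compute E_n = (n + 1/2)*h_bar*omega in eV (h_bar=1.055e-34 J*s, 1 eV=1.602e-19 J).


E = (n + 1/2) * h_bar * omega
= (5 + 0.5) * 1.055e-34 * 1.8545e+13
= 5.5 * 1.9565e-21
= 1.0761e-20 J
= 0.0672 eV

0.0672


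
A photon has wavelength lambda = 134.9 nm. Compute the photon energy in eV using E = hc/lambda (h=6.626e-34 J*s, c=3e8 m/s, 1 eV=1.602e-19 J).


E = hc / lambda
= (6.626e-34)(3e8) / (134.9e-9)
= 1.9878e-25 / 1.3490e-07
= 1.4735e-18 J
Converting to eV: 1.4735e-18 / 1.602e-19
= 9.1981 eV

9.1981


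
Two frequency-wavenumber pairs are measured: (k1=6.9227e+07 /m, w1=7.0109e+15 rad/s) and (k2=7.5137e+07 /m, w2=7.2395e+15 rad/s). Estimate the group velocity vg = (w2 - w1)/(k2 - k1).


vg = (w2 - w1) / (k2 - k1)
= (7.2395e+15 - 7.0109e+15) / (7.5137e+07 - 6.9227e+07)
= 2.2860e+14 / 5.9100e+06
= 3.8680e+07 m/s

3.8680e+07


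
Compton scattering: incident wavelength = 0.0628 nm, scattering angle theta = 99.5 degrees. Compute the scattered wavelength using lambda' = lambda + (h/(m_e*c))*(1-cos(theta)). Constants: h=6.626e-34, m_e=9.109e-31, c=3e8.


Compton wavelength: h/(m_e*c) = 2.4247e-12 m
d_lambda = 2.4247e-12 * (1 - cos(99.5 deg))
= 2.4247e-12 * 1.165048
= 2.8249e-12 m = 0.002825 nm
lambda' = 0.0628 + 0.002825
= 0.065625 nm

0.065625


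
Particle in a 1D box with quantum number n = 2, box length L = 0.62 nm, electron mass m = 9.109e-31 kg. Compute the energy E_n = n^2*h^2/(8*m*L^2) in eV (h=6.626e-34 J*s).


E = n^2 * h^2 / (8 * m * L^2)
= 2^2 * (6.626e-34)^2 / (8 * 9.109e-31 * (0.62e-9)^2)
= 4 * 4.3904e-67 / (8 * 9.109e-31 * 3.8440e-19)
= 6.2693e-19 J
= 3.9134 eV

3.9134


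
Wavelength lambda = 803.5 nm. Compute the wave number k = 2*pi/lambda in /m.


k = 2 * pi / lambda
= 6.2832 / (803.5e-9)
= 6.2832 / 8.0350e-07
= 7.8198e+06 /m

7.8198e+06


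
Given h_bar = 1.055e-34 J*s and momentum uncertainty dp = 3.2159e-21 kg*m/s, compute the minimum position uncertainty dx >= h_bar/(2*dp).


dx = h_bar / (2 * dp)
= 1.055e-34 / (2 * 3.2159e-21)
= 1.055e-34 / 6.4318e-21
= 1.6403e-14 m

1.6403e-14


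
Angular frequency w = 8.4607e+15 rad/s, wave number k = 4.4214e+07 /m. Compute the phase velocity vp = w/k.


vp = w / k
= 8.4607e+15 / 4.4214e+07
= 1.9136e+08 m/s

1.9136e+08


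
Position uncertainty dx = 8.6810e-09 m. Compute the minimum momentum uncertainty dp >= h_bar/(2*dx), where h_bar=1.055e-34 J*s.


dp = h_bar / (2 * dx)
= 1.055e-34 / (2 * 8.6810e-09)
= 1.055e-34 / 1.7362e-08
= 6.0765e-27 kg*m/s

6.0765e-27


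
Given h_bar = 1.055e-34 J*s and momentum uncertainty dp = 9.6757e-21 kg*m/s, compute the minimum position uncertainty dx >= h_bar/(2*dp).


dx = h_bar / (2 * dp)
= 1.055e-34 / (2 * 9.6757e-21)
= 1.055e-34 / 1.9351e-20
= 5.4518e-15 m

5.4518e-15


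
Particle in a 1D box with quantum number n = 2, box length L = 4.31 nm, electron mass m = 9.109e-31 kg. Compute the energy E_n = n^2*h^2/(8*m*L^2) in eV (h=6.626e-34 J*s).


E = n^2 * h^2 / (8 * m * L^2)
= 2^2 * (6.626e-34)^2 / (8 * 9.109e-31 * (4.31e-9)^2)
= 4 * 4.3904e-67 / (8 * 9.109e-31 * 1.8576e-17)
= 1.2973e-20 J
= 0.081 eV

0.081


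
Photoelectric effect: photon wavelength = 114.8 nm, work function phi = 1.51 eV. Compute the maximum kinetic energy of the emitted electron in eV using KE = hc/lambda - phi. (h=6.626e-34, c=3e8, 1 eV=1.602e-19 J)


E_photon = hc / lambda
= (6.626e-34)(3e8) / (114.8e-9)
= 1.7315e-18 J
= 10.8086 eV
KE = E_photon - phi
= 10.8086 - 1.51
= 9.2986 eV

9.2986


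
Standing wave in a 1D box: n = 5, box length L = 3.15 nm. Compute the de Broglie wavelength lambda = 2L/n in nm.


lambda = 2L / n
= 2 * 3.15 / 5
= 6.3 / 5
= 1.26 nm

1.26


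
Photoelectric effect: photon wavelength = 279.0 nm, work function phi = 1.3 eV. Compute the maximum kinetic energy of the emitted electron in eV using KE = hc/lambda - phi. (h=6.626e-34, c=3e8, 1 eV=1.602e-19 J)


E_photon = hc / lambda
= (6.626e-34)(3e8) / (279.0e-9)
= 7.1247e-19 J
= 4.4474 eV
KE = E_photon - phi
= 4.4474 - 1.3
= 3.1474 eV

3.1474


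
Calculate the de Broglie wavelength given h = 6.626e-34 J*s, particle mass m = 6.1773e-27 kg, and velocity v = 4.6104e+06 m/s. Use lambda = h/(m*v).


lambda = h / (m * v)
= 6.626e-34 / (6.1773e-27 * 4.6104e+06)
= 6.626e-34 / 2.8480e-20
= 2.3266e-14 m

2.3266e-14


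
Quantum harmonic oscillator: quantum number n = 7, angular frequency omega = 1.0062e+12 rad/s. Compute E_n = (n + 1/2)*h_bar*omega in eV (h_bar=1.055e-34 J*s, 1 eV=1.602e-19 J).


E = (n + 1/2) * h_bar * omega
= (7 + 0.5) * 1.055e-34 * 1.0062e+12
= 7.5 * 1.0615e-22
= 7.9616e-22 J
= 0.005 eV

0.005


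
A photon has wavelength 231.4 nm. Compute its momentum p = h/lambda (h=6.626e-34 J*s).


p = h / lambda
= 6.626e-34 / (231.4e-9)
= 6.626e-34 / 2.3140e-07
= 2.8634e-27 kg*m/s

2.8634e-27


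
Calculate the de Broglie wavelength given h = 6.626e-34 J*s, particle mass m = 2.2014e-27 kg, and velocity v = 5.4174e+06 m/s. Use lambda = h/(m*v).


lambda = h / (m * v)
= 6.626e-34 / (2.2014e-27 * 5.4174e+06)
= 6.626e-34 / 1.1926e-20
= 5.5560e-14 m

5.5560e-14


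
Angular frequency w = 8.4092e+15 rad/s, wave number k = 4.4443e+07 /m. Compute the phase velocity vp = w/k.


vp = w / k
= 8.4092e+15 / 4.4443e+07
= 1.8921e+08 m/s

1.8921e+08


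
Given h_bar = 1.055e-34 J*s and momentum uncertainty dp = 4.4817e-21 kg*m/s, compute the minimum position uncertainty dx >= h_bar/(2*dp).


dx = h_bar / (2 * dp)
= 1.055e-34 / (2 * 4.4817e-21)
= 1.055e-34 / 8.9634e-21
= 1.1770e-14 m

1.1770e-14


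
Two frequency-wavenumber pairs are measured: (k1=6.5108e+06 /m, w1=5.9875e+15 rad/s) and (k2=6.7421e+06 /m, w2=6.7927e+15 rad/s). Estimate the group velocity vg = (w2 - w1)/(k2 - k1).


vg = (w2 - w1) / (k2 - k1)
= (6.7927e+15 - 5.9875e+15) / (6.7421e+06 - 6.5108e+06)
= 8.0520e+14 / 2.3130e+05
= 3.4812e+09 m/s

3.4812e+09


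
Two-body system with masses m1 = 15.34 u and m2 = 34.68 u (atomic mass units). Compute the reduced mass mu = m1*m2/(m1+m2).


mu = m1 * m2 / (m1 + m2)
= 15.34 * 34.68 / (15.34 + 34.68)
= 531.9912 / 50.02
= 10.6356 u

10.6356


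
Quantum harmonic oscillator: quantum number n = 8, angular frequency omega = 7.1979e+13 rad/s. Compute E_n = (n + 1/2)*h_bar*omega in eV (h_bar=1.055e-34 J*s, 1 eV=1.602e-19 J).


E = (n + 1/2) * h_bar * omega
= (8 + 0.5) * 1.055e-34 * 7.1979e+13
= 8.5 * 7.5938e-21
= 6.4547e-20 J
= 0.4029 eV

0.4029


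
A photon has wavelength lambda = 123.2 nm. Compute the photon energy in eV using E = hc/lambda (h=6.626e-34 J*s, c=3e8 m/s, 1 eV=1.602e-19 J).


E = hc / lambda
= (6.626e-34)(3e8) / (123.2e-9)
= 1.9878e-25 / 1.2320e-07
= 1.6135e-18 J
Converting to eV: 1.6135e-18 / 1.602e-19
= 10.0716 eV

10.0716


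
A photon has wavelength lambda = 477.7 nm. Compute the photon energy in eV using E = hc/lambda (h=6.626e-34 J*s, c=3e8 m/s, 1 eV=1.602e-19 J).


E = hc / lambda
= (6.626e-34)(3e8) / (477.7e-9)
= 1.9878e-25 / 4.7770e-07
= 4.1612e-19 J
Converting to eV: 4.1612e-19 / 1.602e-19
= 2.5975 eV

2.5975


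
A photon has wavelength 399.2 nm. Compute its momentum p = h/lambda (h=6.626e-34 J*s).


p = h / lambda
= 6.626e-34 / (399.2e-9)
= 6.626e-34 / 3.9920e-07
= 1.6598e-27 kg*m/s

1.6598e-27


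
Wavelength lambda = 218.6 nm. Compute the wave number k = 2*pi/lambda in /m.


k = 2 * pi / lambda
= 6.2832 / (218.6e-9)
= 6.2832 / 2.1860e-07
= 2.8743e+07 /m

2.8743e+07


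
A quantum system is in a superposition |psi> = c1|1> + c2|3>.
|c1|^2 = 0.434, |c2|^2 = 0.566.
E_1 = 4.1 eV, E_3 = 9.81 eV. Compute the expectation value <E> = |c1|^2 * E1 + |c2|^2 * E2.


<E> = |c1|^2 * E1 + |c2|^2 * E2
= 0.434 * 4.1 + 0.566 * 9.81
= 1.7794 + 5.5525
= 7.3319 eV

7.3319


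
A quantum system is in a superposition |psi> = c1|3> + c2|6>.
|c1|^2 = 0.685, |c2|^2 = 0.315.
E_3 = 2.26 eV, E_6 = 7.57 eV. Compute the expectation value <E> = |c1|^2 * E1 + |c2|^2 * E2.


<E> = |c1|^2 * E1 + |c2|^2 * E2
= 0.685 * 2.26 + 0.315 * 7.57
= 1.5481 + 2.3845
= 3.9326 eV

3.9326


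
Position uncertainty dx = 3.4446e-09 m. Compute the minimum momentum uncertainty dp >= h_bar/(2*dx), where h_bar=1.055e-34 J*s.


dp = h_bar / (2 * dx)
= 1.055e-34 / (2 * 3.4446e-09)
= 1.055e-34 / 6.8892e-09
= 1.5314e-26 kg*m/s

1.5314e-26


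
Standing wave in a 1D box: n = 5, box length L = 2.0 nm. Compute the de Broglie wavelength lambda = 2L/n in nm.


lambda = 2L / n
= 2 * 2.0 / 5
= 4.0 / 5
= 0.8 nm

0.8


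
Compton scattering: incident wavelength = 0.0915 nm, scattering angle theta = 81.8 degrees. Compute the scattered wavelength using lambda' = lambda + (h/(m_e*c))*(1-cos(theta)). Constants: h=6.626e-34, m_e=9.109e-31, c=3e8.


Compton wavelength: h/(m_e*c) = 2.4247e-12 m
d_lambda = 2.4247e-12 * (1 - cos(81.8 deg))
= 2.4247e-12 * 0.857371
= 2.0789e-12 m = 0.002079 nm
lambda' = 0.0915 + 0.002079
= 0.093579 nm

0.093579


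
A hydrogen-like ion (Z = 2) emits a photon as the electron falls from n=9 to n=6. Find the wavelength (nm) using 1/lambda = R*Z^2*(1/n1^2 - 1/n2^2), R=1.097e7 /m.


1/lambda = R * Z^2 * (1/n1^2 - 1/n2^2)
= 1.097e7 * 2^2 * (1/6^2 - 1/9^2)
= 1.097e7 * 4 * (0.027778 - 0.012346)
= 6.7716e+05 /m
lambda = 1 / 6.7716e+05
= 1476.7548 nm

1476.7548


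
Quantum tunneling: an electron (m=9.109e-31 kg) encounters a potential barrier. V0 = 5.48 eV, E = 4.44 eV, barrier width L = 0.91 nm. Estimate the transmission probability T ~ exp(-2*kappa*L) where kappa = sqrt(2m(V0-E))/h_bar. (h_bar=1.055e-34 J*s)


V0 - E = 1.04 eV = 1.6661e-19 J
kappa = sqrt(2 * m * (V0-E)) / h_bar
= sqrt(2 * 9.109e-31 * 1.6661e-19) / 1.055e-34
= 5.2221e+09 /m
2*kappa*L = 2 * 5.2221e+09 * 0.91e-9
= 9.5042
T = exp(-9.5042) = 7.453544e-05

7.453544e-05


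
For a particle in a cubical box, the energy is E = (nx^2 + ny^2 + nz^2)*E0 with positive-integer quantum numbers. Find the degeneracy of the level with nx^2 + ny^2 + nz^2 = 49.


Enumerate all (nx, ny, nz) with nx^2 + ny^2 + nz^2 = 49:
(2,3,6)
(2,6,3)
(3,2,6)
(3,6,2)
(6,2,3)
(6,3,2)
Total degeneracy = 6

6


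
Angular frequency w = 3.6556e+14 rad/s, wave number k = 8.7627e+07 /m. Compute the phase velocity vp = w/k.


vp = w / k
= 3.6556e+14 / 8.7627e+07
= 4.1718e+06 m/s

4.1718e+06


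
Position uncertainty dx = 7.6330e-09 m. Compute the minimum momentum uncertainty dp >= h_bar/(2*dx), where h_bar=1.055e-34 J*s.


dp = h_bar / (2 * dx)
= 1.055e-34 / (2 * 7.6330e-09)
= 1.055e-34 / 1.5266e-08
= 6.9108e-27 kg*m/s

6.9108e-27


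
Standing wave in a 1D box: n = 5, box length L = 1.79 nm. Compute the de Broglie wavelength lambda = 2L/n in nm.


lambda = 2L / n
= 2 * 1.79 / 5
= 3.58 / 5
= 0.716 nm

0.716


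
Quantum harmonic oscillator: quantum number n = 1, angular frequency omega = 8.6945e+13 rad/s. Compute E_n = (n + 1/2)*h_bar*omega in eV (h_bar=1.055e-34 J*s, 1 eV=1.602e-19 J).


E = (n + 1/2) * h_bar * omega
= (1 + 0.5) * 1.055e-34 * 8.6945e+13
= 1.5 * 9.1727e-21
= 1.3759e-20 J
= 0.0859 eV

0.0859


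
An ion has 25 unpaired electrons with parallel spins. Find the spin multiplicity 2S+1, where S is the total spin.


Total spin S = N * (1/2) = 25 * 0.5 = 12.5
Spin multiplicity = 2S + 1
= 2 * 12.5 + 1
= 26

26


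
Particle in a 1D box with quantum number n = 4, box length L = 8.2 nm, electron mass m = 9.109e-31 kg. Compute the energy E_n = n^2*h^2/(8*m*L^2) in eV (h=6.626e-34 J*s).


E = n^2 * h^2 / (8 * m * L^2)
= 4^2 * (6.626e-34)^2 / (8 * 9.109e-31 * (8.2e-9)^2)
= 16 * 4.3904e-67 / (8 * 9.109e-31 * 6.7240e-17)
= 1.4336e-20 J
= 0.0895 eV

0.0895


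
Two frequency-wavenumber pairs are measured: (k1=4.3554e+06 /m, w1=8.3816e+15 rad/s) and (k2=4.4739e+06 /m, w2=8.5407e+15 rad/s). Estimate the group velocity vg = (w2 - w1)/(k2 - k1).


vg = (w2 - w1) / (k2 - k1)
= (8.5407e+15 - 8.3816e+15) / (4.4739e+06 - 4.3554e+06)
= 1.5910e+14 / 1.1850e+05
= 1.3426e+09 m/s

1.3426e+09


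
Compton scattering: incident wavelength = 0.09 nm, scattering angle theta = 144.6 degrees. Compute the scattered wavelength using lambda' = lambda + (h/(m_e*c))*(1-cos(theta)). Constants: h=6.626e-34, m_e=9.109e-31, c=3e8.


Compton wavelength: h/(m_e*c) = 2.4247e-12 m
d_lambda = 2.4247e-12 * (1 - cos(144.6 deg))
= 2.4247e-12 * 1.815128
= 4.4012e-12 m = 0.004401 nm
lambda' = 0.09 + 0.004401
= 0.094401 nm

0.094401


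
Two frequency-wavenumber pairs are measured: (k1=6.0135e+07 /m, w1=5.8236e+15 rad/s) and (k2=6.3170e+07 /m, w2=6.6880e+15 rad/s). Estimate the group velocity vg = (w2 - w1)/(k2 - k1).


vg = (w2 - w1) / (k2 - k1)
= (6.6880e+15 - 5.8236e+15) / (6.3170e+07 - 6.0135e+07)
= 8.6440e+14 / 3.0350e+06
= 2.8481e+08 m/s

2.8481e+08


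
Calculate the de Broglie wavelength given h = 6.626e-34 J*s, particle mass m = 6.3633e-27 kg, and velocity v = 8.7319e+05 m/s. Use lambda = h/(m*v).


lambda = h / (m * v)
= 6.626e-34 / (6.3633e-27 * 8.7319e+05)
= 6.626e-34 / 5.5564e-21
= 1.1925e-13 m

1.1925e-13


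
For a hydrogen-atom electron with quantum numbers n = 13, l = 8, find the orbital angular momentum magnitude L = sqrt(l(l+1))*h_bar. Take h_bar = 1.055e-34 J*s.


L = sqrt(l*(l+1)) * h_bar
= sqrt(8 * 9) * 1.055e-34
= sqrt(72) * 1.055e-34
= 8.4853 * 1.055e-34
= 8.9520e-34 J*s

8.9520e-34


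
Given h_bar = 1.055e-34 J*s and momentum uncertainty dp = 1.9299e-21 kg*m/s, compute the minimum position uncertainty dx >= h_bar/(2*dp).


dx = h_bar / (2 * dp)
= 1.055e-34 / (2 * 1.9299e-21)
= 1.055e-34 / 3.8598e-21
= 2.7333e-14 m

2.7333e-14


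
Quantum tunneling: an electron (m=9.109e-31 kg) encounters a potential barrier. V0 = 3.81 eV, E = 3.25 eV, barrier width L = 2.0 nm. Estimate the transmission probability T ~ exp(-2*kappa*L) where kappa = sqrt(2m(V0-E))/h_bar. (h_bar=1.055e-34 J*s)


V0 - E = 0.56 eV = 8.9712e-20 J
kappa = sqrt(2 * m * (V0-E)) / h_bar
= sqrt(2 * 9.109e-31 * 8.9712e-20) / 1.055e-34
= 3.8320e+09 /m
2*kappa*L = 2 * 3.8320e+09 * 2.0e-9
= 15.3279
T = exp(-15.3279) = 2.203789e-07

2.203789e-07


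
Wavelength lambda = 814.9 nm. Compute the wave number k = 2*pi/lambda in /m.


k = 2 * pi / lambda
= 6.2832 / (814.9e-9)
= 6.2832 / 8.1490e-07
= 7.7104e+06 /m

7.7104e+06


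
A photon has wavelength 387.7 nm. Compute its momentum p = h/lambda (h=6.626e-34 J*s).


p = h / lambda
= 6.626e-34 / (387.7e-9)
= 6.626e-34 / 3.8770e-07
= 1.7091e-27 kg*m/s

1.7091e-27


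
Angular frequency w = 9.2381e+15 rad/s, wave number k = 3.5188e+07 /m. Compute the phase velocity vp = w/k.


vp = w / k
= 9.2381e+15 / 3.5188e+07
= 2.6254e+08 m/s

2.6254e+08


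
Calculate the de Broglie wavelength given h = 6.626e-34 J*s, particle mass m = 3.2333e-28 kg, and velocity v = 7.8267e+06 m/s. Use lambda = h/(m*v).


lambda = h / (m * v)
= 6.626e-34 / (3.2333e-28 * 7.8267e+06)
= 6.626e-34 / 2.5306e-21
= 2.6183e-13 m

2.6183e-13


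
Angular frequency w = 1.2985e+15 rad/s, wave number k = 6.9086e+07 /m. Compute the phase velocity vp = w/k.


vp = w / k
= 1.2985e+15 / 6.9086e+07
= 1.8795e+07 m/s

1.8795e+07


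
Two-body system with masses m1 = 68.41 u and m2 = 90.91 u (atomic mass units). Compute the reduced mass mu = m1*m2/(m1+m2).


mu = m1 * m2 / (m1 + m2)
= 68.41 * 90.91 / (68.41 + 90.91)
= 6219.1531 / 159.32
= 39.0356 u

39.0356


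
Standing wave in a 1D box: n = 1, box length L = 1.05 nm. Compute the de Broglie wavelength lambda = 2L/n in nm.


lambda = 2L / n
= 2 * 1.05 / 1
= 2.1 / 1
= 2.1 nm

2.1


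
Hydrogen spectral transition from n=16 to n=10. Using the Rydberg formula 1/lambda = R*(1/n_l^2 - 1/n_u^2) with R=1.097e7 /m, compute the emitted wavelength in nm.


1/lambda = R * (1/n_l^2 - 1/n_u^2)
= 1.097e7 * (1/10^2 - 1/16^2)
= 1.097e7 * (0.01 - 0.003906)
= 1.097e7 * 0.006094
= 6.6848e+04 /m
lambda = 1 / 6.6848e+04 = 14959.2128 nm

14959.2128


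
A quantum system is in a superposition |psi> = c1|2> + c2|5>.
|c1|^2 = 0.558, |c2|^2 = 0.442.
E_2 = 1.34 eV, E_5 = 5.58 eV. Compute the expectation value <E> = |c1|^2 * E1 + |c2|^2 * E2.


<E> = |c1|^2 * E1 + |c2|^2 * E2
= 0.558 * 1.34 + 0.442 * 5.58
= 0.7477 + 2.4664
= 3.2141 eV

3.2141


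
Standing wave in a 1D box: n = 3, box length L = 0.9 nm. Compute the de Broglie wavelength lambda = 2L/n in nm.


lambda = 2L / n
= 2 * 0.9 / 3
= 1.8 / 3
= 0.6 nm

0.6


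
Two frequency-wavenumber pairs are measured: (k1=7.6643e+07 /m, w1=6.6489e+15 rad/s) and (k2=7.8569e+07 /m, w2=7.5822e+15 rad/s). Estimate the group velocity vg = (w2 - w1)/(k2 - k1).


vg = (w2 - w1) / (k2 - k1)
= (7.5822e+15 - 6.6489e+15) / (7.8569e+07 - 7.6643e+07)
= 9.3330e+14 / 1.9260e+06
= 4.8458e+08 m/s

4.8458e+08


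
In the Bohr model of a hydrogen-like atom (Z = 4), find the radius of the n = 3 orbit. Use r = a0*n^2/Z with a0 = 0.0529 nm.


r = a0 * n^2 / Z
= 0.0529 * 3^2 / 4
= 0.0529 * 9 / 4
= 0.119 nm

0.119


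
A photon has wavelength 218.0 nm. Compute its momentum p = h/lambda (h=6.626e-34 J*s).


p = h / lambda
= 6.626e-34 / (218.0e-9)
= 6.626e-34 / 2.1800e-07
= 3.0394e-27 kg*m/s

3.0394e-27


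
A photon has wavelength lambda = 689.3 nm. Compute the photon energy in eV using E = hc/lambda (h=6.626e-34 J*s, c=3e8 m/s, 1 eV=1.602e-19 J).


E = hc / lambda
= (6.626e-34)(3e8) / (689.3e-9)
= 1.9878e-25 / 6.8930e-07
= 2.8838e-19 J
Converting to eV: 2.8838e-19 / 1.602e-19
= 1.8001 eV

1.8001


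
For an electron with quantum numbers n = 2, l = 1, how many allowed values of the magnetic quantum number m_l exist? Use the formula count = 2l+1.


m_l ranges from -l to +l in integer steps
So m_l goes from -1 to +1
Count = 2l + 1 = 2*1 + 1
= 3

3


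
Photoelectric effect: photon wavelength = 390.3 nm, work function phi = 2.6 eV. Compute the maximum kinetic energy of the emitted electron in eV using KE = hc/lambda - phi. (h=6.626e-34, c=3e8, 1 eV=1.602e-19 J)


E_photon = hc / lambda
= (6.626e-34)(3e8) / (390.3e-9)
= 5.0930e-19 J
= 3.1792 eV
KE = E_photon - phi
= 3.1792 - 2.6
= 0.5792 eV

0.5792


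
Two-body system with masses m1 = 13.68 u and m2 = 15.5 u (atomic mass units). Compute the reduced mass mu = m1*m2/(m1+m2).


mu = m1 * m2 / (m1 + m2)
= 13.68 * 15.5 / (13.68 + 15.5)
= 212.04 / 29.18
= 7.2666 u

7.2666


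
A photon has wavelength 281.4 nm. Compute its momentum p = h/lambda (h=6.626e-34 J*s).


p = h / lambda
= 6.626e-34 / (281.4e-9)
= 6.626e-34 / 2.8140e-07
= 2.3547e-27 kg*m/s

2.3547e-27


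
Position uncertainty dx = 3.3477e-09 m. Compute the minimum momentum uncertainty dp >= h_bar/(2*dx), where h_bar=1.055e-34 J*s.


dp = h_bar / (2 * dx)
= 1.055e-34 / (2 * 3.3477e-09)
= 1.055e-34 / 6.6954e-09
= 1.5757e-26 kg*m/s

1.5757e-26


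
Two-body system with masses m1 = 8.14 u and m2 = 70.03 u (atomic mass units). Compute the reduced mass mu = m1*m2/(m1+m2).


mu = m1 * m2 / (m1 + m2)
= 8.14 * 70.03 / (8.14 + 70.03)
= 570.0442 / 78.17
= 7.2924 u

7.2924


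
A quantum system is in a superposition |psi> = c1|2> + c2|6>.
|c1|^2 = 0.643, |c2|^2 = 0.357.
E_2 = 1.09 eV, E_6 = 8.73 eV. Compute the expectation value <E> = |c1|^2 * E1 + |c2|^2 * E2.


<E> = |c1|^2 * E1 + |c2|^2 * E2
= 0.643 * 1.09 + 0.357 * 8.73
= 0.7009 + 3.1166
= 3.8175 eV

3.8175


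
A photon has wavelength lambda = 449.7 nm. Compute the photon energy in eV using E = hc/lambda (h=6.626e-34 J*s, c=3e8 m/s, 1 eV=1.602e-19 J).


E = hc / lambda
= (6.626e-34)(3e8) / (449.7e-9)
= 1.9878e-25 / 4.4970e-07
= 4.4203e-19 J
Converting to eV: 4.4203e-19 / 1.602e-19
= 2.7592 eV

2.7592


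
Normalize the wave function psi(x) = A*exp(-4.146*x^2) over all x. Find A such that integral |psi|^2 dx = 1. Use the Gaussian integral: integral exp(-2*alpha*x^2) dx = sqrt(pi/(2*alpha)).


integral |psi|^2 dx = A^2 * sqrt(pi/(2*alpha)) = 1
A^2 = sqrt(2*alpha/pi)
= sqrt(2 * 4.146 / pi)
= 1.624631
A = sqrt(1.624631)
= 1.2746

1.2746


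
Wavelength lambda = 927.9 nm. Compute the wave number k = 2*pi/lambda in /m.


k = 2 * pi / lambda
= 6.2832 / (927.9e-9)
= 6.2832 / 9.2790e-07
= 6.7714e+06 /m

6.7714e+06


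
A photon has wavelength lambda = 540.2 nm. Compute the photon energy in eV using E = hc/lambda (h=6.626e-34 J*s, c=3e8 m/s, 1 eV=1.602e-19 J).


E = hc / lambda
= (6.626e-34)(3e8) / (540.2e-9)
= 1.9878e-25 / 5.4020e-07
= 3.6797e-19 J
Converting to eV: 3.6797e-19 / 1.602e-19
= 2.297 eV

2.297


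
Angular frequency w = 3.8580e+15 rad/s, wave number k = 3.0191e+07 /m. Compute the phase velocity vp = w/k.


vp = w / k
= 3.8580e+15 / 3.0191e+07
= 1.2779e+08 m/s

1.2779e+08


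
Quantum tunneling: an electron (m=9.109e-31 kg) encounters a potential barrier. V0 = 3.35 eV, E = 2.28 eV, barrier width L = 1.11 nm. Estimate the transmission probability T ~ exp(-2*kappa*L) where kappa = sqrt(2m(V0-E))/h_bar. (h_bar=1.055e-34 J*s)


V0 - E = 1.07 eV = 1.7141e-19 J
kappa = sqrt(2 * m * (V0-E)) / h_bar
= sqrt(2 * 9.109e-31 * 1.7141e-19) / 1.055e-34
= 5.2969e+09 /m
2*kappa*L = 2 * 5.2969e+09 * 1.11e-9
= 11.7591
T = exp(-11.7591) = 7.817874e-06

7.817874e-06


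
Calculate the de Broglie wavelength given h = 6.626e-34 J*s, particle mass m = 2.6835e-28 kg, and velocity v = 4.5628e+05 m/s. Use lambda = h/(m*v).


lambda = h / (m * v)
= 6.626e-34 / (2.6835e-28 * 4.5628e+05)
= 6.626e-34 / 1.2244e-22
= 5.4115e-12 m

5.4115e-12


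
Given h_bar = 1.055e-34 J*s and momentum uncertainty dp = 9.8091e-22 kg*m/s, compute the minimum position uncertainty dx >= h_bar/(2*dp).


dx = h_bar / (2 * dp)
= 1.055e-34 / (2 * 9.8091e-22)
= 1.055e-34 / 1.9618e-21
= 5.3777e-14 m

5.3777e-14


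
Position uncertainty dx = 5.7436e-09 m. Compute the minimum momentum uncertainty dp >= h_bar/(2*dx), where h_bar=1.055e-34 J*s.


dp = h_bar / (2 * dx)
= 1.055e-34 / (2 * 5.7436e-09)
= 1.055e-34 / 1.1487e-08
= 9.1841e-27 kg*m/s

9.1841e-27


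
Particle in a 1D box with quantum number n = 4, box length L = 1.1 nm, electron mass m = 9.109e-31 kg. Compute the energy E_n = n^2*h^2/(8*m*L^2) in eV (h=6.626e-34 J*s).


E = n^2 * h^2 / (8 * m * L^2)
= 4^2 * (6.626e-34)^2 / (8 * 9.109e-31 * (1.1e-9)^2)
= 16 * 4.3904e-67 / (8 * 9.109e-31 * 1.2100e-18)
= 7.9667e-19 J
= 4.973 eV

4.973


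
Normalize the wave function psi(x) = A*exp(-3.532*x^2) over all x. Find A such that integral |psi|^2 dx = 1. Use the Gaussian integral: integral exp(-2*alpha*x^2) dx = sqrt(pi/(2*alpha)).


integral |psi|^2 dx = A^2 * sqrt(pi/(2*alpha)) = 1
A^2 = sqrt(2*alpha/pi)
= sqrt(2 * 3.532 / pi)
= 1.499514
A = sqrt(1.499514)
= 1.2245

1.2245


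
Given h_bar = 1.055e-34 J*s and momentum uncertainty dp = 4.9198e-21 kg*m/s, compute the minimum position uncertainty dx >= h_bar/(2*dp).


dx = h_bar / (2 * dp)
= 1.055e-34 / (2 * 4.9198e-21)
= 1.055e-34 / 9.8396e-21
= 1.0722e-14 m

1.0722e-14


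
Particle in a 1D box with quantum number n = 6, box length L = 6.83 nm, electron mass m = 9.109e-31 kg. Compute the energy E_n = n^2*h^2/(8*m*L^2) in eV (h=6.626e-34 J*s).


E = n^2 * h^2 / (8 * m * L^2)
= 6^2 * (6.626e-34)^2 / (8 * 9.109e-31 * (6.83e-9)^2)
= 36 * 4.3904e-67 / (8 * 9.109e-31 * 4.6649e-17)
= 4.6495e-20 J
= 0.2902 eV

0.2902


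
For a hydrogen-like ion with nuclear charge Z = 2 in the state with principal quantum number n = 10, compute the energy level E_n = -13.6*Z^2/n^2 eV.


E_n = -13.6 * Z^2 / n^2
= -13.6 * 2^2 / 10^2
= -13.6 * 4 / 100
= -0.544 eV

-0.544


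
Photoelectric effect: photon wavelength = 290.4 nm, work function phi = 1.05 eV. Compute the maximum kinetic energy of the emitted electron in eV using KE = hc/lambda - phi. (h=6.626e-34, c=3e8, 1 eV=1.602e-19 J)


E_photon = hc / lambda
= (6.626e-34)(3e8) / (290.4e-9)
= 6.8450e-19 J
= 4.2728 eV
KE = E_photon - phi
= 4.2728 - 1.05
= 3.2228 eV

3.2228


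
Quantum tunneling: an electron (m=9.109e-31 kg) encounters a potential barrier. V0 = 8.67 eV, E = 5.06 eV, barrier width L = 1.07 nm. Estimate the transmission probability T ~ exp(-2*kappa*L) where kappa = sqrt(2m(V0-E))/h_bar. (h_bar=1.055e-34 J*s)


V0 - E = 3.61 eV = 5.7832e-19 J
kappa = sqrt(2 * m * (V0-E)) / h_bar
= sqrt(2 * 9.109e-31 * 5.7832e-19) / 1.055e-34
= 9.7293e+09 /m
2*kappa*L = 2 * 9.7293e+09 * 1.07e-9
= 20.8208
T = exp(-20.8208) = 9.071102e-10

9.071102e-10


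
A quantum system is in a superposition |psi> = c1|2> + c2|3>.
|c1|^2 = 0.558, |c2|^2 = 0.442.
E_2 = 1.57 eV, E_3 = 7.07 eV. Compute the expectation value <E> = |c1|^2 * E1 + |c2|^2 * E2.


<E> = |c1|^2 * E1 + |c2|^2 * E2
= 0.558 * 1.57 + 0.442 * 7.07
= 0.8761 + 3.1249
= 4.001 eV

4.001


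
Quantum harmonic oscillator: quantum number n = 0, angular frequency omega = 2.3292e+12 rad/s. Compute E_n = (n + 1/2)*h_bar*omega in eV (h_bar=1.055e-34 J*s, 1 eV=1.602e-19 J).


E = (n + 1/2) * h_bar * omega
= (0 + 0.5) * 1.055e-34 * 2.3292e+12
= 0.5 * 2.4573e-22
= 1.2287e-22 J
= 0.0008 eV

0.0008


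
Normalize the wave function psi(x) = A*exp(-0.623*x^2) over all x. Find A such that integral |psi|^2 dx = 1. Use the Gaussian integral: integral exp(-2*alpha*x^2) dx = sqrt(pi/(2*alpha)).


integral |psi|^2 dx = A^2 * sqrt(pi/(2*alpha)) = 1
A^2 = sqrt(2*alpha/pi)
= sqrt(2 * 0.623 / pi)
= 0.629773
A = sqrt(0.629773)
= 0.7936

0.7936


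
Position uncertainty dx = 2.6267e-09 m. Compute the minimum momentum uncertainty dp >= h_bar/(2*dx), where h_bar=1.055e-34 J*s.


dp = h_bar / (2 * dx)
= 1.055e-34 / (2 * 2.6267e-09)
= 1.055e-34 / 5.2534e-09
= 2.0082e-26 kg*m/s

2.0082e-26


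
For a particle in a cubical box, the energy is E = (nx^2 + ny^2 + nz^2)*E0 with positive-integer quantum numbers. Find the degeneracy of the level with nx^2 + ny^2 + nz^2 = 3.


Enumerate all (nx, ny, nz) with nx^2 + ny^2 + nz^2 = 3:
(1,1,1)
Total degeneracy = 1

1


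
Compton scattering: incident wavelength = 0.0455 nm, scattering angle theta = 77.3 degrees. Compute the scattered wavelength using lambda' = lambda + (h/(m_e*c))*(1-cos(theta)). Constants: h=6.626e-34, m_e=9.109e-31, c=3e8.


Compton wavelength: h/(m_e*c) = 2.4247e-12 m
d_lambda = 2.4247e-12 * (1 - cos(77.3 deg))
= 2.4247e-12 * 0.780154
= 1.8916e-12 m = 0.001892 nm
lambda' = 0.0455 + 0.001892
= 0.047392 nm

0.047392


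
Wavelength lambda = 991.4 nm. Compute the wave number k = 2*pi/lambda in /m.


k = 2 * pi / lambda
= 6.2832 / (991.4e-9)
= 6.2832 / 9.9140e-07
= 6.3377e+06 /m

6.3377e+06


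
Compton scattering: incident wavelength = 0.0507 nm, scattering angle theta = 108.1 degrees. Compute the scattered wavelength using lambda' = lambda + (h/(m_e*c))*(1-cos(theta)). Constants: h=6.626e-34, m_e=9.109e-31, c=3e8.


Compton wavelength: h/(m_e*c) = 2.4247e-12 m
d_lambda = 2.4247e-12 * (1 - cos(108.1 deg))
= 2.4247e-12 * 1.310676
= 3.1780e-12 m = 0.003178 nm
lambda' = 0.0507 + 0.003178
= 0.053878 nm

0.053878


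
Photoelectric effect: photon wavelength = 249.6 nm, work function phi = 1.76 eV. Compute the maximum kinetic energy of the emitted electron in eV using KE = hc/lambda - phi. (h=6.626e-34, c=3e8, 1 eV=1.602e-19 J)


E_photon = hc / lambda
= (6.626e-34)(3e8) / (249.6e-9)
= 7.9639e-19 J
= 4.9712 eV
KE = E_photon - phi
= 4.9712 - 1.76
= 3.2112 eV

3.2112


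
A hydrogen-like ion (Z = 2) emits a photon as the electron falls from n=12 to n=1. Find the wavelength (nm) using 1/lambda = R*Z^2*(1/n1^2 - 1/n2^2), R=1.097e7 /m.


1/lambda = R * Z^2 * (1/n1^2 - 1/n2^2)
= 1.097e7 * 2^2 * (1/1^2 - 1/12^2)
= 1.097e7 * 4 * (1.0 - 0.006944)
= 4.3575e+07 /m
lambda = 1 / 4.3575e+07
= 22.9488 nm

22.9488


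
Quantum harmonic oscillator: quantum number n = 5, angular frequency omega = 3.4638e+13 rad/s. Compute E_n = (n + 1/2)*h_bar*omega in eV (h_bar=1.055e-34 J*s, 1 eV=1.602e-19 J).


E = (n + 1/2) * h_bar * omega
= (5 + 0.5) * 1.055e-34 * 3.4638e+13
= 5.5 * 3.6543e-21
= 2.0099e-20 J
= 0.1255 eV

0.1255


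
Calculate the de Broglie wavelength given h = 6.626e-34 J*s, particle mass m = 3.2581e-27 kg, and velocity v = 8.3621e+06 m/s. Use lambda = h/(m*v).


lambda = h / (m * v)
= 6.626e-34 / (3.2581e-27 * 8.3621e+06)
= 6.626e-34 / 2.7245e-20
= 2.4320e-14 m

2.4320e-14


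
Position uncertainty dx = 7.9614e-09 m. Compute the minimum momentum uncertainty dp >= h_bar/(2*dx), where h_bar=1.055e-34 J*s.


dp = h_bar / (2 * dx)
= 1.055e-34 / (2 * 7.9614e-09)
= 1.055e-34 / 1.5923e-08
= 6.6257e-27 kg*m/s

6.6257e-27


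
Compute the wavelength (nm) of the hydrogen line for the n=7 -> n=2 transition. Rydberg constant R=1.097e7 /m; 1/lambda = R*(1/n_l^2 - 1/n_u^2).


1/lambda = R * (1/n_l^2 - 1/n_u^2)
= 1.097e7 * (1/2^2 - 1/7^2)
= 1.097e7 * (0.25 - 0.020408)
= 1.097e7 * 0.229592
= 2.5186e+06 /m
lambda = 1 / 2.5186e+06 = 397.0424 nm

397.0424


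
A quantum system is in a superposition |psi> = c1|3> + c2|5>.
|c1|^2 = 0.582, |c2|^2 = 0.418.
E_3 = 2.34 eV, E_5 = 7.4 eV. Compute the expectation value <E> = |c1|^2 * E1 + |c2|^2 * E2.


<E> = |c1|^2 * E1 + |c2|^2 * E2
= 0.582 * 2.34 + 0.418 * 7.4
= 1.3619 + 3.0932
= 4.4551 eV

4.4551


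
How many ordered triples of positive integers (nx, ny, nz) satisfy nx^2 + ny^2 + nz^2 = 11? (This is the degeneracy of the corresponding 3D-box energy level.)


Enumerate all (nx, ny, nz) with nx^2 + ny^2 + nz^2 = 11:
(1,1,3)
(1,3,1)
(3,1,1)
Total degeneracy = 3

3


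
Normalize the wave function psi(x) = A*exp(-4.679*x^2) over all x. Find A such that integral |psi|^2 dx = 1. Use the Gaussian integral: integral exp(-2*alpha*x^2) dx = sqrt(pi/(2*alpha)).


integral |psi|^2 dx = A^2 * sqrt(pi/(2*alpha)) = 1
A^2 = sqrt(2*alpha/pi)
= sqrt(2 * 4.679 / pi)
= 1.725904
A = sqrt(1.725904)
= 1.3137

1.3137


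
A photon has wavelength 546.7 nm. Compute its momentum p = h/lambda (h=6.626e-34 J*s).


p = h / lambda
= 6.626e-34 / (546.7e-9)
= 6.626e-34 / 5.4670e-07
= 1.2120e-27 kg*m/s

1.2120e-27


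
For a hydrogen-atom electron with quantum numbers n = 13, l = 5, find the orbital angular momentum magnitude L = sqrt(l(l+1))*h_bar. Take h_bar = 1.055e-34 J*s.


L = sqrt(l*(l+1)) * h_bar
= sqrt(5 * 6) * 1.055e-34
= sqrt(30) * 1.055e-34
= 5.4772 * 1.055e-34
= 5.7785e-34 J*s

5.7785e-34


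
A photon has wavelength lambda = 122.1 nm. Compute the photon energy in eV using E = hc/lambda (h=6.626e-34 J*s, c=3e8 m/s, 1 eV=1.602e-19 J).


E = hc / lambda
= (6.626e-34)(3e8) / (122.1e-9)
= 1.9878e-25 / 1.2210e-07
= 1.6280e-18 J
Converting to eV: 1.6280e-18 / 1.602e-19
= 10.1624 eV

10.1624


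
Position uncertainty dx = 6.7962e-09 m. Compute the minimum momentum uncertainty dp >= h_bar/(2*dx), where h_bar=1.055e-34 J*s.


dp = h_bar / (2 * dx)
= 1.055e-34 / (2 * 6.7962e-09)
= 1.055e-34 / 1.3592e-08
= 7.7617e-27 kg*m/s

7.7617e-27


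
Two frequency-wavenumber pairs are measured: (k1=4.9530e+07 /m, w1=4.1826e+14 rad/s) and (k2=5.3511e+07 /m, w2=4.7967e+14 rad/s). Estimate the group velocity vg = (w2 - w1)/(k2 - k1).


vg = (w2 - w1) / (k2 - k1)
= (4.7967e+14 - 4.1826e+14) / (5.3511e+07 - 4.9530e+07)
= 6.1410e+13 / 3.9810e+06
= 1.5426e+07 m/s

1.5426e+07


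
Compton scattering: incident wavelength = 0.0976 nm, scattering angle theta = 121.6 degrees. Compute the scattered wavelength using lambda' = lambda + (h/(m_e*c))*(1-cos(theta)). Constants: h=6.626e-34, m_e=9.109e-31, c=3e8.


Compton wavelength: h/(m_e*c) = 2.4247e-12 m
d_lambda = 2.4247e-12 * (1 - cos(121.6 deg))
= 2.4247e-12 * 1.523986
= 3.6952e-12 m = 0.003695 nm
lambda' = 0.0976 + 0.003695
= 0.101295 nm

0.101295


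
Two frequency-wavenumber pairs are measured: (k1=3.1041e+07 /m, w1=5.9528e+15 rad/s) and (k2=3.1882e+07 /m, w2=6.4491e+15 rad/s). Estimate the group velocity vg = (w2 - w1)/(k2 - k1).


vg = (w2 - w1) / (k2 - k1)
= (6.4491e+15 - 5.9528e+15) / (3.1882e+07 - 3.1041e+07)
= 4.9630e+14 / 8.4100e+05
= 5.9013e+08 m/s

5.9013e+08


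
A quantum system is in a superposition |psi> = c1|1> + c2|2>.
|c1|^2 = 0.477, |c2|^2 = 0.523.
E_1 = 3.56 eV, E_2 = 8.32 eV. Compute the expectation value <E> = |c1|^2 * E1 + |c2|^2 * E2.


<E> = |c1|^2 * E1 + |c2|^2 * E2
= 0.477 * 3.56 + 0.523 * 8.32
= 1.6981 + 4.3514
= 6.0495 eV

6.0495


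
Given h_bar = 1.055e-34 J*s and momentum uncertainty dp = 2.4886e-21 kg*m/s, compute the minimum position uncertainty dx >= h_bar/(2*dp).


dx = h_bar / (2 * dp)
= 1.055e-34 / (2 * 2.4886e-21)
= 1.055e-34 / 4.9772e-21
= 2.1197e-14 m

2.1197e-14


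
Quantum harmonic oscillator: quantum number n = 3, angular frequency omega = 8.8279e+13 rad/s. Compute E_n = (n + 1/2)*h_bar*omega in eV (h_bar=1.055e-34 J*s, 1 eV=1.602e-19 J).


E = (n + 1/2) * h_bar * omega
= (3 + 0.5) * 1.055e-34 * 8.8279e+13
= 3.5 * 9.3134e-21
= 3.2597e-20 J
= 0.2035 eV

0.2035


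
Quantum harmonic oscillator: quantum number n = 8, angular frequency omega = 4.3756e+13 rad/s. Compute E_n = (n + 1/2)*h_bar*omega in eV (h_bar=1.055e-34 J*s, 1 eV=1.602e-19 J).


E = (n + 1/2) * h_bar * omega
= (8 + 0.5) * 1.055e-34 * 4.3756e+13
= 8.5 * 4.6163e-21
= 3.9238e-20 J
= 0.2449 eV

0.2449


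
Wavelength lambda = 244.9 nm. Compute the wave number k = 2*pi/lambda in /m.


k = 2 * pi / lambda
= 6.2832 / (244.9e-9)
= 6.2832 / 2.4490e-07
= 2.5656e+07 /m

2.5656e+07


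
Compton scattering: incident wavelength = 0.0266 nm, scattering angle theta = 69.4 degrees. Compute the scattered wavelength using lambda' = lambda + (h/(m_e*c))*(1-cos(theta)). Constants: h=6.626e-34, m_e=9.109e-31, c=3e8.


Compton wavelength: h/(m_e*c) = 2.4247e-12 m
d_lambda = 2.4247e-12 * (1 - cos(69.4 deg))
= 2.4247e-12 * 0.648158
= 1.5716e-12 m = 0.001572 nm
lambda' = 0.0266 + 0.001572
= 0.028172 nm

0.028172


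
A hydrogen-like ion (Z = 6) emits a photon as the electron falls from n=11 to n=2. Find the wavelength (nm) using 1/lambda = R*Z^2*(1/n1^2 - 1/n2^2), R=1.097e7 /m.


1/lambda = R * Z^2 * (1/n1^2 - 1/n2^2)
= 1.097e7 * 6^2 * (1/2^2 - 1/11^2)
= 1.097e7 * 36 * (0.25 - 0.008264)
= 9.5466e+07 /m
lambda = 1 / 9.5466e+07
= 10.4749 nm

10.4749


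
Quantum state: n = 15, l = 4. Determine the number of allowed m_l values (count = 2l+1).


m_l ranges from -l to +l in integer steps
So m_l goes from -4 to +4
Count = 2l + 1 = 2*4 + 1
= 9

9


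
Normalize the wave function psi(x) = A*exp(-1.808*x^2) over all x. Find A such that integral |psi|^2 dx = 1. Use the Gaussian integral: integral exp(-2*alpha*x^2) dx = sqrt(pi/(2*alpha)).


integral |psi|^2 dx = A^2 * sqrt(pi/(2*alpha)) = 1
A^2 = sqrt(2*alpha/pi)
= sqrt(2 * 1.808 / pi)
= 1.072851
A = sqrt(1.072851)
= 1.0358

1.0358


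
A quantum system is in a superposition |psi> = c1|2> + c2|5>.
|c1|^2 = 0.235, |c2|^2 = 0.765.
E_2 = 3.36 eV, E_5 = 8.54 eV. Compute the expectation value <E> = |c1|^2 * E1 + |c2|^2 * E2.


<E> = |c1|^2 * E1 + |c2|^2 * E2
= 0.235 * 3.36 + 0.765 * 8.54
= 0.7896 + 6.5331
= 7.3227 eV

7.3227


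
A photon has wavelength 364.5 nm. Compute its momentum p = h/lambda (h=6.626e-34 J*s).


p = h / lambda
= 6.626e-34 / (364.5e-9)
= 6.626e-34 / 3.6450e-07
= 1.8178e-27 kg*m/s

1.8178e-27


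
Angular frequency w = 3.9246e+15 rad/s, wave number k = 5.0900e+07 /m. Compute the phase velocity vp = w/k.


vp = w / k
= 3.9246e+15 / 5.0900e+07
= 7.7104e+07 m/s

7.7104e+07


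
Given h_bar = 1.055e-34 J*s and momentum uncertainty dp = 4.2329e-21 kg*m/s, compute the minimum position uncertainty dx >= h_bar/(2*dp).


dx = h_bar / (2 * dp)
= 1.055e-34 / (2 * 4.2329e-21)
= 1.055e-34 / 8.4658e-21
= 1.2462e-14 m

1.2462e-14


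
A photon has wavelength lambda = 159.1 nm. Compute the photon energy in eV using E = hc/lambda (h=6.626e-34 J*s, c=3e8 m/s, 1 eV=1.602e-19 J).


E = hc / lambda
= (6.626e-34)(3e8) / (159.1e-9)
= 1.9878e-25 / 1.5910e-07
= 1.2494e-18 J
Converting to eV: 1.2494e-18 / 1.602e-19
= 7.799 eV

7.799


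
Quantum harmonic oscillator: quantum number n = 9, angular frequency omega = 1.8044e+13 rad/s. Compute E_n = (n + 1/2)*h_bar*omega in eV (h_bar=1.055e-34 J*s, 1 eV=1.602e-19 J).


E = (n + 1/2) * h_bar * omega
= (9 + 0.5) * 1.055e-34 * 1.8044e+13
= 9.5 * 1.9036e-21
= 1.8085e-20 J
= 0.1129 eV

0.1129


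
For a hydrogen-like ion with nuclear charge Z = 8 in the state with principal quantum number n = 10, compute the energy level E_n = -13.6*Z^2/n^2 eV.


E_n = -13.6 * Z^2 / n^2
= -13.6 * 8^2 / 10^2
= -13.6 * 64 / 100
= -8.704 eV

-8.704


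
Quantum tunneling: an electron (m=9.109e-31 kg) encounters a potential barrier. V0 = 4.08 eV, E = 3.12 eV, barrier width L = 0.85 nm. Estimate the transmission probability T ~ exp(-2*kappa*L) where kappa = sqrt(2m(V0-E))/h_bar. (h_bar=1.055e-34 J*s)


V0 - E = 0.96 eV = 1.5379e-19 J
kappa = sqrt(2 * m * (V0-E)) / h_bar
= sqrt(2 * 9.109e-31 * 1.5379e-19) / 1.055e-34
= 5.0172e+09 /m
2*kappa*L = 2 * 5.0172e+09 * 0.85e-9
= 8.5293
T = exp(-8.5293) = 1.975921e-04

1.975921e-04


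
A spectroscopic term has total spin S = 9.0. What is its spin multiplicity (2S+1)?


Spin multiplicity = 2S + 1
= 2 * 9.0 + 1
= 18.0 + 1
= 19

19


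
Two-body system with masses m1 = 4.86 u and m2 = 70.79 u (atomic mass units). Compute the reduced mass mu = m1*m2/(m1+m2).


mu = m1 * m2 / (m1 + m2)
= 4.86 * 70.79 / (4.86 + 70.79)
= 344.0394 / 75.65
= 4.5478 u

4.5478


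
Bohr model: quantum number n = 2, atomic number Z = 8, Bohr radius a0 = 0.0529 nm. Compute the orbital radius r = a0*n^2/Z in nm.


r = a0 * n^2 / Z
= 0.0529 * 2^2 / 8
= 0.0529 * 4 / 8
= 0.0265 nm

0.0265


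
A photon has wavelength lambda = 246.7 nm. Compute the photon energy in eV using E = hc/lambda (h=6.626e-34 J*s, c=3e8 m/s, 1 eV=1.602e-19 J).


E = hc / lambda
= (6.626e-34)(3e8) / (246.7e-9)
= 1.9878e-25 / 2.4670e-07
= 8.0576e-19 J
Converting to eV: 8.0576e-19 / 1.602e-19
= 5.0297 eV

5.0297


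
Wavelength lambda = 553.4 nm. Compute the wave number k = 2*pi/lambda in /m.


k = 2 * pi / lambda
= 6.2832 / (553.4e-9)
= 6.2832 / 5.5340e-07
= 1.1354e+07 /m

1.1354e+07


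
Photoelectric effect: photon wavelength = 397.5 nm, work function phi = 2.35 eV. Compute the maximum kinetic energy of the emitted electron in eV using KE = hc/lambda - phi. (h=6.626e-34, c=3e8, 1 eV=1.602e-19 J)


E_photon = hc / lambda
= (6.626e-34)(3e8) / (397.5e-9)
= 5.0008e-19 J
= 3.1216 eV
KE = E_photon - phi
= 3.1216 - 2.35
= 0.7716 eV

0.7716


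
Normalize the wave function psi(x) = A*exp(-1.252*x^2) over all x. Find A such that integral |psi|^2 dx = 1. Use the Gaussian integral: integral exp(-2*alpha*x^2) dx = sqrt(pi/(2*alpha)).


integral |psi|^2 dx = A^2 * sqrt(pi/(2*alpha)) = 1
A^2 = sqrt(2*alpha/pi)
= sqrt(2 * 1.252 / pi)
= 0.892775
A = sqrt(0.892775)
= 0.9449

0.9449


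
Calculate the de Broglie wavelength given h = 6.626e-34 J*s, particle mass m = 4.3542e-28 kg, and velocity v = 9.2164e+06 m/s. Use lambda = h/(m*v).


lambda = h / (m * v)
= 6.626e-34 / (4.3542e-28 * 9.2164e+06)
= 6.626e-34 / 4.0130e-21
= 1.6511e-13 m

1.6511e-13


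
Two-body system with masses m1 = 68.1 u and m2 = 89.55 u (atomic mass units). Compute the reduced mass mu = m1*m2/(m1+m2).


mu = m1 * m2 / (m1 + m2)
= 68.1 * 89.55 / (68.1 + 89.55)
= 6098.355 / 157.65
= 38.6829 u

38.6829


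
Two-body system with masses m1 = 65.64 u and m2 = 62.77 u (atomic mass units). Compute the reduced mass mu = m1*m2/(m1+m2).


mu = m1 * m2 / (m1 + m2)
= 65.64 * 62.77 / (65.64 + 62.77)
= 4120.2228 / 128.41
= 32.0865 u

32.0865


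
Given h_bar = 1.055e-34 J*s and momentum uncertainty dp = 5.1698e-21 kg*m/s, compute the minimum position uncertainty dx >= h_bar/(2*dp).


dx = h_bar / (2 * dp)
= 1.055e-34 / (2 * 5.1698e-21)
= 1.055e-34 / 1.0340e-20
= 1.0203e-14 m

1.0203e-14


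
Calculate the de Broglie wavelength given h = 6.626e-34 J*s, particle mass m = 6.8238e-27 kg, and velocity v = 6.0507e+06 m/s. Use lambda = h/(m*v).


lambda = h / (m * v)
= 6.626e-34 / (6.8238e-27 * 6.0507e+06)
= 6.626e-34 / 4.1289e-20
= 1.6048e-14 m

1.6048e-14
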